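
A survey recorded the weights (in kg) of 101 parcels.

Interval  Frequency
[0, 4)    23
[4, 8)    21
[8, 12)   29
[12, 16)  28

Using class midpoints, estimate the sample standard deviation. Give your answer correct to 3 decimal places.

4.489

Midpoints: 2, 6, 10, 14
n = 101, Σfm = 854, mean = 8.4554
Σfm² = 9236
Σf(m − x̄)² = Σfm² − (Σfm)²/n = 9236 − 854²/101 = 2015.0495
Sample variance = 2015.0495 / 100 = 20.1505
Standard deviation = √20.1505 = 4.4889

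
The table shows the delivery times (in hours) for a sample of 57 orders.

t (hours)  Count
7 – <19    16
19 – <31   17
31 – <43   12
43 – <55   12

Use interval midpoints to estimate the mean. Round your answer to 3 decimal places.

29.211

Midpoints: 13, 25, 37, 49
Σfm = 16×13 + 17×25 + 12×37 + 12×49 = 1665
n = Σf = 57
Mean = 1665 / 57 = 29.2105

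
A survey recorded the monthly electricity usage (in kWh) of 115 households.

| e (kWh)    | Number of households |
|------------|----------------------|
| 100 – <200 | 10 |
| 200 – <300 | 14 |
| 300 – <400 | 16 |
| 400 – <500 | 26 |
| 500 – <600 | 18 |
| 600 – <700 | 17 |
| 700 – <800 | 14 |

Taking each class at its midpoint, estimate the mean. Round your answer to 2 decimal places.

Midpoints: 150, 250, 350, 450, 550, 650, 750
Σfm = 10×150 + 14×250 + 16×350 + 26×450 + 18×550 + 17×650 + 14×750 = 53750
n = Σf = 115
Mean = 53750 / 115 = 467.3913

467.39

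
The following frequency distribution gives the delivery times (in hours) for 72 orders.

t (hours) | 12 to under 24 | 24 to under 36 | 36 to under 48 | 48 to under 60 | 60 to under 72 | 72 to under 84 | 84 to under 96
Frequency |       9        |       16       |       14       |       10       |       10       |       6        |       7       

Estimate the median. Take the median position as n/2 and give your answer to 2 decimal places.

Cumulative frequencies: 9, 25, 39, 49, 59, 65, 72
n = 72; position = n/2 = 36.
This falls in the class 36 to under 48: L = 36, F = 25, f = 14, h = 12.
Median ≈ 36 + ((36 − 25) / 14) × 12 = 45.4286

45.43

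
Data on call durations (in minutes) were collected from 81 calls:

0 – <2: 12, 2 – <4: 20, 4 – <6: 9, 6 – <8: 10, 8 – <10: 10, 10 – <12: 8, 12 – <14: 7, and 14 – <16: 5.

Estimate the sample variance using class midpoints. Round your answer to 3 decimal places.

18.900

Midpoints: 1, 3, 5, 7, 9, 11, 13, 15
n = 81, Σfm = 531, mean = 6.5556
Σfm² = 4993
Σf(m − x̄)² = Σfm² − (Σfm)²/n = 4993 − 531²/81 = 1512.0000
Sample variance = 1512.0000 / 80 = 18.9000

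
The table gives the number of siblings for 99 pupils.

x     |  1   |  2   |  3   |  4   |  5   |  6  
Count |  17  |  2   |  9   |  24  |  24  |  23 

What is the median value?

Cumulative frequencies: 17, 19, 28, 52, 76, 99
n = 99, so the median is the value in position (n+1)/2 = 50.
Position 50 falls at value 4.

4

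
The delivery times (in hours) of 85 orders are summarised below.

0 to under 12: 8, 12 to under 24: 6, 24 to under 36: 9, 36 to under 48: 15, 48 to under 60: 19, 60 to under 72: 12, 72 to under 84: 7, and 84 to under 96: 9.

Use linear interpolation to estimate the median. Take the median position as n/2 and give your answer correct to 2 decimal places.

50.84

Cumulative frequencies: 8, 14, 23, 38, 57, 69, 76, 85
n = 85; position = n/2 = 42.5.
This falls in the class 48 to under 60: L = 48, F = 38, f = 19, h = 12.
Median ≈ 48 + ((42.5 − 38) / 19) × 12 = 50.8421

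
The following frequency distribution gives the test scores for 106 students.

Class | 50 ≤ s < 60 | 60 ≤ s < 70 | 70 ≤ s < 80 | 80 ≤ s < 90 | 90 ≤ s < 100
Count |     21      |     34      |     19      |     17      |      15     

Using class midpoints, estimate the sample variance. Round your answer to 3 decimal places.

Midpoints: 55, 65, 75, 85, 95
n = 106, Σfm = 7660, mean = 72.2642
Σfm² = 572250
Σf(m − x̄)² = Σfm² − (Σfm)²/n = 572250 − 7660²/106 = 18706.6038
Sample variance = 18706.6038 / 105 = 178.1581

178.158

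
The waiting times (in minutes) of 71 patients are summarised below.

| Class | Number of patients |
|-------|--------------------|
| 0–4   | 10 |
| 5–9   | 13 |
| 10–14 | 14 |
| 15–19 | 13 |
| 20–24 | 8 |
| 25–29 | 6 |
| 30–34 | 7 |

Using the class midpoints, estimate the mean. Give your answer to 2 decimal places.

Midpoints: 2, 7, 12, 17, 22, 27, 32
Σfm = 10×2 + 13×7 + 14×12 + 13×17 + 8×22 + 6×27 + 7×32 = 1062
n = Σf = 71
Mean = 1062 / 71 = 14.9577

14.96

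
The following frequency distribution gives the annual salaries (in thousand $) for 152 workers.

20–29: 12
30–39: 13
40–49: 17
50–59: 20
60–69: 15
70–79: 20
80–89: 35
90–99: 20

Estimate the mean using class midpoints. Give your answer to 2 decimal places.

65.09

Midpoints: 24.5, 34.5, 44.5, 54.5, 64.5, 74.5, 84.5, 94.5
Σfm = 12×24.5 + 13×34.5 + 17×44.5 + 20×54.5 + 15×64.5 + 20×74.5 + 35×84.5 + 20×94.5 = 9894
n = Σf = 152
Mean = 9894 / 152 = 65.0921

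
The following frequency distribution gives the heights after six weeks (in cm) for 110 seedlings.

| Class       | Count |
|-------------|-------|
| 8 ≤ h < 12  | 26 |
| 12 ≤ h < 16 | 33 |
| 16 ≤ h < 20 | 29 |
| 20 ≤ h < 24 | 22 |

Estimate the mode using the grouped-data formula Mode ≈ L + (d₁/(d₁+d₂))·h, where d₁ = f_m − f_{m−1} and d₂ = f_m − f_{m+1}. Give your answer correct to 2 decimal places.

14.55

Modal class: 12 ≤ h < 16 (highest frequency 33).
d₁ = 33 − 26 = 7, d₂ = 33 − 29 = 4
Mode ≈ 12 + (7/(7+4)) × 4 = 12 + 2.5455 = 14.5455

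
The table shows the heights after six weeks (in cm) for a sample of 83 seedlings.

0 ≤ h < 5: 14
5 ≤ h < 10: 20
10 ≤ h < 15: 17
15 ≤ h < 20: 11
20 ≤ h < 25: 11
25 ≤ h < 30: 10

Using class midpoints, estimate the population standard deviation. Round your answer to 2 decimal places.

Midpoints: 2.5, 7.5, 12.5, 17.5, 22.5, 27.5
n = 83, Σfm = 1112.5, mean = 13.4036
Σfm² = 20368.75
Σf(m − x̄)² = Σfm² − (Σfm)²/n = 20368.75 − 1112.5²/83 = 5457.2289
Population variance = 5457.2289 / 83 = 65.7497
Standard deviation = √65.7497 = 8.1086

8.11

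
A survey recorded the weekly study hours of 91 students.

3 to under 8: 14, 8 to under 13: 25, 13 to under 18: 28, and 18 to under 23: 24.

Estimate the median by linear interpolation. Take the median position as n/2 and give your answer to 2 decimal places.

Cumulative frequencies: 14, 39, 67, 91
n = 91; position = n/2 = 45.5.
This falls in the class 13 to under 18: L = 13, F = 39, f = 28, h = 5.
Median ≈ 13 + ((45.5 − 39) / 28) × 5 = 14.1607

14.16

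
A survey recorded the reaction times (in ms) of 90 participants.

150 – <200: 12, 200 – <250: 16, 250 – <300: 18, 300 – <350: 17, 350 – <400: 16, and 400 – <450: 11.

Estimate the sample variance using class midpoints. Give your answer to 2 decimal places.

Midpoints: 175, 225, 275, 325, 375, 425
n = 90, Σfm = 26850, mean = 298.3333
Σfm² = 8571250
Σf(m − x̄)² = Σfm² − (Σfm)²/n = 8571250 − 26850²/90 = 561000.0000
Sample variance = 561000.0000 / 89 = 6303.3708

6303.37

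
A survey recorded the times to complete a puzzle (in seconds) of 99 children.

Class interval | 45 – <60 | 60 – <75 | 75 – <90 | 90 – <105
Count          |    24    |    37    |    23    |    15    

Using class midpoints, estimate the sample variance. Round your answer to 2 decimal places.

Midpoints: 52.5, 67.5, 82.5, 97.5
n = 99, Σfm = 7117.5, mean = 71.8939
Σfm² = 533868.75
Σf(m − x̄)² = Σfm² − (Σfm)²/n = 533868.75 − 7117.5²/99 = 22163.6364
Sample variance = 22163.6364 / 98 = 226.1596

226.16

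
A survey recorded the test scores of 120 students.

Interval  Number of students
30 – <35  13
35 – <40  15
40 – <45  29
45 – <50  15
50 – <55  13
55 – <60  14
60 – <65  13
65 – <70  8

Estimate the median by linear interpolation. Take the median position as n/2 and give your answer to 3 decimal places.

Cumulative frequencies: 13, 28, 57, 72, 85, 99, 112, 120
n = 120; position = n/2 = 60.
This falls in the class 45 – <50: L = 45, F = 57, f = 15, h = 5.
Median ≈ 45 + ((60 − 57) / 15) × 5 = 46.0000

46.000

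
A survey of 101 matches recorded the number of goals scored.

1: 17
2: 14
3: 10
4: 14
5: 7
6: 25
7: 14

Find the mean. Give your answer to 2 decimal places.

Values: 1, 2, 3, 4, 5, 6, 7
Σfx = 17×1 + 14×2 + 10×3 + 14×4 + 7×5 + 25×6 + 14×7 = 414
n = Σf = 101
Mean = 414 / 101 = 4.0990

4.10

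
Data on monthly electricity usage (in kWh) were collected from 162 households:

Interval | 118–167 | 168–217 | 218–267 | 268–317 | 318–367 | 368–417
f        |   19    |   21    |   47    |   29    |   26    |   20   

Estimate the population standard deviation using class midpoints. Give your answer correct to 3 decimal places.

75.410

Midpoints: 142.5, 192.5, 242.5, 292.5, 342.5, 392.5
n = 162, Σfm = 43385, mean = 267.8086
Σfm² = 12540112.5
Σf(m − x̄)² = Σfm² − (Σfm)²/n = 12540112.5 − 43385²/162 = 921234.5679
Population variance = 921234.5679 / 162 = 5686.6331
Standard deviation = √5686.6331 = 75.4098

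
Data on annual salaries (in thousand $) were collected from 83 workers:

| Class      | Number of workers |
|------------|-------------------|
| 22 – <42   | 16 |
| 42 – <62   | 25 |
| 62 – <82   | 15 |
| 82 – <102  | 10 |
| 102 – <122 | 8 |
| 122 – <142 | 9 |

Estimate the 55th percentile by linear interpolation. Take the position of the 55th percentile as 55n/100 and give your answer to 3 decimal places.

Cumulative frequencies: 16, 41, 56, 66, 74, 83
n = 83; position = 55n/100 = 45.65.
This falls in the class 62 – <82: L = 62, F = 41, f = 15, h = 20.
55th percentile ≈ 62 + ((45.65 − 41) / 15) × 20 = 68.2000

68.200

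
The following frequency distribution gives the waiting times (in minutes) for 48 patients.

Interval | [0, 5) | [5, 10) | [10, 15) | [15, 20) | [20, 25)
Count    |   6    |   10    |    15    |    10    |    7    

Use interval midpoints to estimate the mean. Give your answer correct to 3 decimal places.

12.708

Midpoints: 2.5, 7.5, 12.5, 17.5, 22.5
Σfm = 6×2.5 + 10×7.5 + 15×12.5 + 10×17.5 + 7×22.5 = 610
n = Σf = 48
Mean = 610 / 48 = 12.7083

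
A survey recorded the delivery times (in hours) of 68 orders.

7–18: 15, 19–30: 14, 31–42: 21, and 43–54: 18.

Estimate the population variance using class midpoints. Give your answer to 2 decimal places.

173.77

Midpoints: 12.5, 24.5, 36.5, 48.5
n = 68, Σfm = 2170, mean = 31.9118
Σfm² = 81065
Σf(m − x̄)² = Σfm² − (Σfm)²/n = 81065 − 2170²/68 = 11816.4706
Population variance = 11816.4706 / 68 = 173.7716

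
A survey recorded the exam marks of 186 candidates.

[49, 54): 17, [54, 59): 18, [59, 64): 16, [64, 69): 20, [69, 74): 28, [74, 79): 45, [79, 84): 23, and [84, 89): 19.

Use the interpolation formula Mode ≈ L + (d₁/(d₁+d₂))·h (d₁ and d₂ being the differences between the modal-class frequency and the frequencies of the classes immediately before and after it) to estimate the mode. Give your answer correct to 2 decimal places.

Modal class: [74, 79) (highest frequency 45).
d₁ = 45 − 28 = 17, d₂ = 45 − 23 = 22
Mode ≈ 74 + (17/(17+22)) × 5 = 74 + 2.1795 = 76.1795

76.18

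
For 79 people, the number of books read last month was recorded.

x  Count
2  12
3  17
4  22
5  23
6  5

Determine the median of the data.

4

Cumulative frequencies: 12, 29, 51, 74, 79
n = 79, so the median is the value in position (n+1)/2 = 40.
Position 40 falls at value 4.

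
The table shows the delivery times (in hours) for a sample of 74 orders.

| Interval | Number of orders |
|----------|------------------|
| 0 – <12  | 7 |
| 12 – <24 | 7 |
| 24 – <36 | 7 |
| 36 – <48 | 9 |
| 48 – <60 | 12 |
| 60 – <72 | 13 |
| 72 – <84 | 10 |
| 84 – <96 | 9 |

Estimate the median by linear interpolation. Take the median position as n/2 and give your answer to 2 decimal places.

55.00

Cumulative frequencies: 7, 14, 21, 30, 42, 55, 65, 74
n = 74; position = n/2 = 37.
This falls in the class 48 – <60: L = 48, F = 30, f = 12, h = 12.
Median ≈ 48 + ((37 − 30) / 12) × 12 = 55.0000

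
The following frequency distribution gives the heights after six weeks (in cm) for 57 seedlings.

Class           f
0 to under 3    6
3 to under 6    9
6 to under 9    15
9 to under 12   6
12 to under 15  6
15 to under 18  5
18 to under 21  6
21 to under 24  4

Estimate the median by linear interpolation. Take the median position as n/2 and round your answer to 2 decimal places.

8.70

Cumulative frequencies: 6, 15, 30, 36, 42, 47, 53, 57
n = 57; position = n/2 = 28.5.
This falls in the class 6 to under 9: L = 6, F = 15, f = 15, h = 3.
Median ≈ 6 + ((28.5 − 15) / 15) × 3 = 8.7000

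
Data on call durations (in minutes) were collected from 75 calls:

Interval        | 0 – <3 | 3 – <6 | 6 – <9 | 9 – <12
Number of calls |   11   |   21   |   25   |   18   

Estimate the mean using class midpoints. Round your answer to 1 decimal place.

6.5

Midpoints: 1.5, 4.5, 7.5, 10.5
Σfm = 11×1.5 + 21×4.5 + 25×7.5 + 18×10.5 = 487.5
n = Σf = 75
Mean = 487.5 / 75 = 6.5000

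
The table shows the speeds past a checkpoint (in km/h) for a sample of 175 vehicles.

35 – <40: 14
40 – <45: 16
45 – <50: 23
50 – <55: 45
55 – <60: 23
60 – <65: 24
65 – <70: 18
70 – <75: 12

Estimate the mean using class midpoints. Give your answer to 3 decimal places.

Midpoints: 37.5, 42.5, 47.5, 52.5, 57.5, 62.5, 67.5, 72.5
Σfm = 14×37.5 + 16×42.5 + 23×47.5 + 45×52.5 + 23×57.5 + 24×62.5 + 18×67.5 + 12×72.5 = 9567.5
n = Σf = 175
Mean = 9567.5 / 175 = 54.6714

54.671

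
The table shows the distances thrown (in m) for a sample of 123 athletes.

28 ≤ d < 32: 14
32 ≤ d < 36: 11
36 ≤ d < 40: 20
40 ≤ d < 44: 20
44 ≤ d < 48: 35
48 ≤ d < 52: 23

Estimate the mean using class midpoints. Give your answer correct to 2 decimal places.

Midpoints: 30, 34, 38, 42, 46, 50
Σfm = 14×30 + 11×34 + 20×38 + 20×42 + 35×46 + 23×50 = 5154
n = Σf = 123
Mean = 5154 / 123 = 41.9024

41.90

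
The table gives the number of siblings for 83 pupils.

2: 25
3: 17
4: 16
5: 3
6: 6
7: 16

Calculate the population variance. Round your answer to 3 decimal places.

3.468

Values: 2, 3, 4, 5, 6, 7
n = 83, Σfx = 328, mean = 3.9518
Σfx² = 1584
Σf(x − x̄)² = Σfx² − (Σfx)²/n = 1584 − 328²/83 = 287.8072
Population variance = 287.8072 / 83 = 3.4676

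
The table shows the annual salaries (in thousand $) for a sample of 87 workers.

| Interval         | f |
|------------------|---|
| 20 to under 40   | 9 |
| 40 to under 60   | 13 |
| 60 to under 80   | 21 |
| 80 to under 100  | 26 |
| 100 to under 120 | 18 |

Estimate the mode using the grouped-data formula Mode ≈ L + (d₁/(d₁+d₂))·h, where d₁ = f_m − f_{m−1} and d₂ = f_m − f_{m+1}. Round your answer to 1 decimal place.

87.7

Modal class: 80 to under 100 (highest frequency 26).
d₁ = 26 − 21 = 5, d₂ = 26 − 18 = 8
Mode ≈ 80 + (5/(5+8)) × 20 = 80 + 7.6923 = 87.6923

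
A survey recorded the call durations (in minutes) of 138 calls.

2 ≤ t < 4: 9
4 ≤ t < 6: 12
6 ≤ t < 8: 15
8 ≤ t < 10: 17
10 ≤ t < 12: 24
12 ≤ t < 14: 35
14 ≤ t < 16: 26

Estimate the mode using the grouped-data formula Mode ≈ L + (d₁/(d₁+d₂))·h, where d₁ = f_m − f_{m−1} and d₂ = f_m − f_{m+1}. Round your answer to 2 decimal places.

13.10

Modal class: 12 ≤ t < 14 (highest frequency 35).
d₁ = 35 − 24 = 11, d₂ = 35 − 26 = 9
Mode ≈ 12 + (11/(11+9)) × 2 = 12 + 1.1000 = 13.1000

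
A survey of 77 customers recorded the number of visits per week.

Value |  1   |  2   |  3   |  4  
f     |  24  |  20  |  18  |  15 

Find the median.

2

Cumulative frequencies: 24, 44, 62, 77
n = 77, so the median is the value in position (n+1)/2 = 39.
Position 39 falls at value 2.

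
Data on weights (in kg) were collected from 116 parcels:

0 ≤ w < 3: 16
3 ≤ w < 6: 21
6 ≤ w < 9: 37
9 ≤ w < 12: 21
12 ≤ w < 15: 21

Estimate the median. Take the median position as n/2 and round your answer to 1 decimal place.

Cumulative frequencies: 16, 37, 74, 95, 116
n = 116; position = n/2 = 58.
This falls in the class 6 ≤ w < 9: L = 6, F = 37, f = 37, h = 3.
Median ≈ 6 + ((58 − 37) / 37) × 3 = 7.7027

7.7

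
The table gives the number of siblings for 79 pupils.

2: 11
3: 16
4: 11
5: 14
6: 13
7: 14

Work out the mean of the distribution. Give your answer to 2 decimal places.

4.56

Values: 2, 3, 4, 5, 6, 7
Σfx = 11×2 + 16×3 + 11×4 + 14×5 + 13×6 + 14×7 = 360
n = Σf = 79
Mean = 360 / 79 = 4.5570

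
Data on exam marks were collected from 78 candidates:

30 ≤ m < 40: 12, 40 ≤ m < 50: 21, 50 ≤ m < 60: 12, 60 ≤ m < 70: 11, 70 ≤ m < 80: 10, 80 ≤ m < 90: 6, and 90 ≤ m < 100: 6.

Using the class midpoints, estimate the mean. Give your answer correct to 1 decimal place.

58.6

Midpoints: 35, 45, 55, 65, 75, 85, 95
Σfm = 12×35 + 21×45 + 12×55 + 11×65 + 10×75 + 6×85 + 6×95 = 4570
n = Σf = 78
Mean = 4570 / 78 = 58.5897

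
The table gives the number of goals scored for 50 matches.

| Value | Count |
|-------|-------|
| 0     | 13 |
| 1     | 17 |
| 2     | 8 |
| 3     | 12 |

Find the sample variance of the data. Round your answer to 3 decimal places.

Values: 0, 1, 2, 3
n = 50, Σfx = 69, mean = 1.3800
Σfx² = 157
Σf(x − x̄)² = Σfx² − (Σfx)²/n = 157 − 69²/50 = 61.7800
Sample variance = 61.7800 / 49 = 1.2608

1.261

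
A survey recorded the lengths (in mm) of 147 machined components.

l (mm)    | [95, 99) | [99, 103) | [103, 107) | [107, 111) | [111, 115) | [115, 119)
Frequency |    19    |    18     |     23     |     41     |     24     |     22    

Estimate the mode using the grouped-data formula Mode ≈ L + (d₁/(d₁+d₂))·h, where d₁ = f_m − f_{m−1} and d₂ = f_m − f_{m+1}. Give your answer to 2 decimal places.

109.06

Modal class: [107, 111) (highest frequency 41).
d₁ = 41 − 23 = 18, d₂ = 41 − 24 = 17
Mode ≈ 107 + (18/(18+17)) × 4 = 107 + 2.0571 = 109.0571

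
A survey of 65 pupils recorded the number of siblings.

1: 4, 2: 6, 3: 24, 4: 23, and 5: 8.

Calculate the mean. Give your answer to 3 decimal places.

3.385

Values: 1, 2, 3, 4, 5
Σfx = 4×1 + 6×2 + 24×3 + 23×4 + 8×5 = 220
n = Σf = 65
Mean = 220 / 65 = 3.3846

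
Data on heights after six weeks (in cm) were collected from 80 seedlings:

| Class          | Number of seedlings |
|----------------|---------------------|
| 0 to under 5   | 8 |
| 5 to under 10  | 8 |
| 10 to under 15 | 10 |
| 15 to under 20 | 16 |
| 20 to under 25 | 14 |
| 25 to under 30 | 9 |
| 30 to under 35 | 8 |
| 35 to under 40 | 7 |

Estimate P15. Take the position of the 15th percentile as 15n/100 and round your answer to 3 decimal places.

7.500

Cumulative frequencies: 8, 16, 26, 42, 56, 65, 73, 80
n = 80; position = 15n/100 = 12.
This falls in the class 5 to under 10: L = 5, F = 8, f = 8, h = 5.
15th percentile ≈ 5 + ((12 − 8) / 8) × 5 = 7.5000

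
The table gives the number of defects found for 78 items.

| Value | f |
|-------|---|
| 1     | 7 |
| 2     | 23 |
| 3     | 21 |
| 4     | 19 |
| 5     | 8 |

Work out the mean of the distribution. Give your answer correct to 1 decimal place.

3.0

Values: 1, 2, 3, 4, 5
Σfx = 7×1 + 23×2 + 21×3 + 19×4 + 8×5 = 232
n = Σf = 78
Mean = 232 / 78 = 2.9744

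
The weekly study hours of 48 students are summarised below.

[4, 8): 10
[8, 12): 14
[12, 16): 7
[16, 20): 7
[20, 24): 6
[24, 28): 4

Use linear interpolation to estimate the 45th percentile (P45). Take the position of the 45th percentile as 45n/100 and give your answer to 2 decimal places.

11.31

Cumulative frequencies: 10, 24, 31, 38, 44, 48
n = 48; position = 45n/100 = 21.6.
This falls in the class [8, 12): L = 8, F = 10, f = 14, h = 4.
45th percentile ≈ 8 + ((21.6 − 10) / 14) × 4 = 11.3143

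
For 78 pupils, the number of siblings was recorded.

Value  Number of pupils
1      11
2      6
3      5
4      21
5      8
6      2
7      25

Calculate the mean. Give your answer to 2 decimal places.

Values: 1, 2, 3, 4, 5, 6, 7
Σfx = 11×1 + 6×2 + 5×3 + 21×4 + 8×5 + 2×6 + 25×7 = 349
n = Σf = 78
Mean = 349 / 78 = 4.4744

4.47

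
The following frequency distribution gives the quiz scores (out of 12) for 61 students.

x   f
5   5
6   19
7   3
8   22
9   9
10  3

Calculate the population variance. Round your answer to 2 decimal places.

1.93

Values: 5, 6, 7, 8, 9, 10
n = 61, Σfx = 447, mean = 7.3279
Σfx² = 3393
Σf(x − x̄)² = Σfx² − (Σfx)²/n = 3393 − 447²/61 = 117.4426
Population variance = 117.4426 / 61 = 1.9253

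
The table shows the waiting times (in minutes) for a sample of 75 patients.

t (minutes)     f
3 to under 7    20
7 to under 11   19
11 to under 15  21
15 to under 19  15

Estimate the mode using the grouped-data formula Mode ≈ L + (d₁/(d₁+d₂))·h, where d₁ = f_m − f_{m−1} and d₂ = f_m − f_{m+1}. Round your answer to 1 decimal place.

12.0

Modal class: 11 to under 15 (highest frequency 21).
d₁ = 21 − 19 = 2, d₂ = 21 − 15 = 6
Mode ≈ 11 + (2/(2+6)) × 4 = 11 + 1.0000 = 12.0000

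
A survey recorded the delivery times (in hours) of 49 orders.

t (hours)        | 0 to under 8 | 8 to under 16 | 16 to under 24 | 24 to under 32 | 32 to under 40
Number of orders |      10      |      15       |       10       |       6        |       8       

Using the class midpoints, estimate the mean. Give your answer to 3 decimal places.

Midpoints: 4, 12, 20, 28, 36
Σfm = 10×4 + 15×12 + 10×20 + 6×28 + 8×36 = 876
n = Σf = 49
Mean = 876 / 49 = 17.8776

17.878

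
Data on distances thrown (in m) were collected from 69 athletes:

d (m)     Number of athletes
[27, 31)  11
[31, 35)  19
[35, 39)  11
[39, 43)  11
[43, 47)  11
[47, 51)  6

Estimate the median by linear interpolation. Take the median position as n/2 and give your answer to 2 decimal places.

Cumulative frequencies: 11, 30, 41, 52, 63, 69
n = 69; position = n/2 = 34.5.
This falls in the class [35, 39): L = 35, F = 30, f = 11, h = 4.
Median ≈ 35 + ((34.5 − 30) / 11) × 4 = 36.6364

36.64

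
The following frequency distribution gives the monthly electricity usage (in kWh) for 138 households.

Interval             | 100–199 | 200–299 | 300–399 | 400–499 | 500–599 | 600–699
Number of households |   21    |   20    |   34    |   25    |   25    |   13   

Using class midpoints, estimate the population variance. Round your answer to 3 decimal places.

23652.594

Midpoints: 149.5, 249.5, 349.5, 449.5, 549.5, 649.5
n = 138, Σfm = 53431, mean = 387.1812
Σfm² = 23951534.5
Σf(m − x̄)² = Σfm² − (Σfm)²/n = 23951534.5 − 53431²/138 = 3264057.9710
Population variance = 3264057.9710 / 138 = 23652.5940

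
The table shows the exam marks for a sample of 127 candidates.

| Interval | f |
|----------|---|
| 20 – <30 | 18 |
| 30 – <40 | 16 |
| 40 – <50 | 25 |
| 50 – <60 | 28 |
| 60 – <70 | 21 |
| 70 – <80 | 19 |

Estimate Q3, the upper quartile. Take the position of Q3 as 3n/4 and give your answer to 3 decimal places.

63.929

Cumulative frequencies: 18, 34, 59, 87, 108, 127
n = 127; position = 3n/4 = 95.25.
This falls in the class 60 – <70: L = 60, F = 87, f = 21, h = 10.
Upper quartile ≈ 60 + ((95.25 − 87) / 21) × 10 = 63.9286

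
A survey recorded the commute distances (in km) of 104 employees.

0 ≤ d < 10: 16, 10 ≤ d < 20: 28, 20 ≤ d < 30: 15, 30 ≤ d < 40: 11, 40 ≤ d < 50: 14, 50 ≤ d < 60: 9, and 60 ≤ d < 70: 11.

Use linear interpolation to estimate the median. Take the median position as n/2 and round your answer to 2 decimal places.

25.33

Cumulative frequencies: 16, 44, 59, 70, 84, 93, 104
n = 104; position = n/2 = 52.
This falls in the class 20 ≤ d < 30: L = 20, F = 44, f = 15, h = 10.
Median ≈ 20 + ((52 − 44) / 15) × 10 = 25.3333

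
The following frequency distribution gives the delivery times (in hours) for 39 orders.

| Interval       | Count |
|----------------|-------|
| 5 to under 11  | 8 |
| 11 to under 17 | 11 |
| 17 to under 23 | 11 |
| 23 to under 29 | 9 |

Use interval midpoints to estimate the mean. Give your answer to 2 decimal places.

17.23

Midpoints: 8, 14, 20, 26
Σfm = 8×8 + 11×14 + 11×20 + 9×26 = 672
n = Σf = 39
Mean = 672 / 39 = 17.2308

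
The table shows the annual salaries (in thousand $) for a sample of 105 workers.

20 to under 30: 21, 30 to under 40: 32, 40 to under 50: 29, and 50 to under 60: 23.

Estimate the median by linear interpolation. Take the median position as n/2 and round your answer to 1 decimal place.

Cumulative frequencies: 21, 53, 82, 105
n = 105; position = n/2 = 52.5.
This falls in the class 30 to under 40: L = 30, F = 21, f = 32, h = 10.
Median ≈ 30 + ((52.5 − 21) / 32) × 10 = 39.8438

39.8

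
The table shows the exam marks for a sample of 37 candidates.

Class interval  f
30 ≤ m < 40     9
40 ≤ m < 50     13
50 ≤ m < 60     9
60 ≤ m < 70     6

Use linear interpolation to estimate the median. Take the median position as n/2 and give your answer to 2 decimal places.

Cumulative frequencies: 9, 22, 31, 37
n = 37; position = n/2 = 18.5.
This falls in the class 40 ≤ m < 50: L = 40, F = 9, f = 13, h = 10.
Median ≈ 40 + ((18.5 − 9) / 13) × 10 = 47.3077

47.31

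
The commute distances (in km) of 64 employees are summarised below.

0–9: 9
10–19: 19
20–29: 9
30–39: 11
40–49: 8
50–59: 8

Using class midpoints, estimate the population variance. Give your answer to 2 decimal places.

260.84

Midpoints: 4.5, 14.5, 24.5, 34.5, 44.5, 54.5
n = 64, Σfm = 1708, mean = 26.6875
Σfm² = 62276
Σf(m − x̄)² = Σfm² − (Σfm)²/n = 62276 − 1708²/64 = 16693.7500
Population variance = 16693.7500 / 64 = 260.8398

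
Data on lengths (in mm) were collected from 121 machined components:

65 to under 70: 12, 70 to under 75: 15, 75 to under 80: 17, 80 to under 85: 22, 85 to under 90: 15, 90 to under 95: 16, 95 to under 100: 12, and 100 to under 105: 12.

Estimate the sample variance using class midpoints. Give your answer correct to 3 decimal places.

Midpoints: 67.5, 72.5, 77.5, 82.5, 87.5, 92.5, 97.5, 102.5
n = 121, Σfm = 10222.5, mean = 84.4835
Σfm² = 877256.25
Σf(m − x̄)² = Σfm² − (Σfm)²/n = 877256.25 − 10222.5²/121 = 13623.9669
Sample variance = 13623.9669 / 120 = 113.5331

113.533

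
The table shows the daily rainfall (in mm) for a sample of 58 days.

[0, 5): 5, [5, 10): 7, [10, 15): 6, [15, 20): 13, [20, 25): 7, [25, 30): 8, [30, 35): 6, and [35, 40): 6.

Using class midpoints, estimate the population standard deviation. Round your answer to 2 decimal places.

Midpoints: 2.5, 7.5, 12.5, 17.5, 22.5, 27.5, 32.5, 37.5
n = 58, Σfm = 1165, mean = 20.0862
Σfm² = 29712.5
Σf(m − x̄)² = Σfm² − (Σfm)²/n = 29712.5 − 1165²/58 = 6312.0690
Population variance = 6312.0690 / 58 = 108.8288
Standard deviation = √108.8288 = 10.4321

10.43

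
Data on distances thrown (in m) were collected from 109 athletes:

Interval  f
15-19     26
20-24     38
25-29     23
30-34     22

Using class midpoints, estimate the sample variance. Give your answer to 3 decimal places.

Midpoints: 17, 22, 27, 32
n = 109, Σfm = 2603, mean = 23.8807
Σfm² = 65201
Σf(m − x̄)² = Σfm² − (Σfm)²/n = 65201 − 2603²/109 = 3039.4495
Sample variance = 3039.4495 / 108 = 28.1431

28.143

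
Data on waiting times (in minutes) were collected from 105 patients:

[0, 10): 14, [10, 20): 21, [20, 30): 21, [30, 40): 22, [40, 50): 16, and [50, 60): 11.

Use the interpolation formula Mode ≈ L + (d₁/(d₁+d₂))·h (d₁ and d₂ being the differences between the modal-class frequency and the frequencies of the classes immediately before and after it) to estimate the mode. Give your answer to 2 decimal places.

Modal class: [30, 40) (highest frequency 22).
d₁ = 22 − 21 = 1, d₂ = 22 − 16 = 6
Mode ≈ 30 + (1/(1+6)) × 10 = 30 + 1.4286 = 31.4286

31.43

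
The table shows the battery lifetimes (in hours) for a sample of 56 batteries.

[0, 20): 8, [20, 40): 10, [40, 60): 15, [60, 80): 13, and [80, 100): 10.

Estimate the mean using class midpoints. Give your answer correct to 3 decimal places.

Midpoints: 10, 30, 50, 70, 90
Σfm = 8×10 + 10×30 + 15×50 + 13×70 + 10×90 = 2940
n = Σf = 56
Mean = 2940 / 56 = 52.5000

52.500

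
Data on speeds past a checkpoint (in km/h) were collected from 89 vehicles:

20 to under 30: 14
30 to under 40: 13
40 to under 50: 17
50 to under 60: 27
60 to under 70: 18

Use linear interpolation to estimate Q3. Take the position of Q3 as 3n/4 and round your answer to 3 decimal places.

58.426

Cumulative frequencies: 14, 27, 44, 71, 89
n = 89; position = 3n/4 = 66.75.
This falls in the class 50 to under 60: L = 50, F = 44, f = 27, h = 10.
Upper quartile ≈ 50 + ((66.75 − 44) / 27) × 10 = 58.4259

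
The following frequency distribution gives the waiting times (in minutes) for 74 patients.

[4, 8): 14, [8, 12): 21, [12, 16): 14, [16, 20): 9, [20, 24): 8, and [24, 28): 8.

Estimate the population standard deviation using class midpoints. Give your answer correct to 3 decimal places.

Midpoints: 6, 10, 14, 18, 22, 26
n = 74, Σfm = 1036, mean = 14.0000
Σfm² = 17544
Σf(m − x̄)² = Σfm² − (Σfm)²/n = 17544 − 1036²/74 = 3040.0000
Population variance = 3040.0000 / 74 = 41.0811
Standard deviation = √41.0811 = 6.4095

6.409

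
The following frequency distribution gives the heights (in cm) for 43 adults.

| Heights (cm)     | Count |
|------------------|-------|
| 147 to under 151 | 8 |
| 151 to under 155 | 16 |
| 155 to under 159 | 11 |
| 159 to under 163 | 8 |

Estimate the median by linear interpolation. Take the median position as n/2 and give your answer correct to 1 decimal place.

154.4

Cumulative frequencies: 8, 24, 35, 43
n = 43; position = n/2 = 21.5.
This falls in the class 151 to under 155: L = 151, F = 8, f = 16, h = 4.
Median ≈ 151 + ((21.5 − 8) / 16) × 4 = 154.3750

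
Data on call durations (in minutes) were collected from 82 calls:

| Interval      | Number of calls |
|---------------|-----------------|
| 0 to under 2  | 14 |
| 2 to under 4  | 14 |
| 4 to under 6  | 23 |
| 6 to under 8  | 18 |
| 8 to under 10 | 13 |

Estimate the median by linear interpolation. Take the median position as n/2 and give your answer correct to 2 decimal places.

Cumulative frequencies: 14, 28, 51, 69, 82
n = 82; position = n/2 = 41.
This falls in the class 4 to under 6: L = 4, F = 28, f = 23, h = 2.
Median ≈ 4 + ((41 − 28) / 23) × 2 = 5.1304

5.13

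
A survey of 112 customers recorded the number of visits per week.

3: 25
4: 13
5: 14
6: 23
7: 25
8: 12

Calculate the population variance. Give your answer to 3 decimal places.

Values: 3, 4, 5, 6, 7, 8
n = 112, Σfx = 606, mean = 5.4107
Σfx² = 3604
Σf(x − x̄)² = Σfx² − (Σfx)²/n = 3604 − 606²/112 = 325.1071
Population variance = 325.1071 / 112 = 2.9027

2.903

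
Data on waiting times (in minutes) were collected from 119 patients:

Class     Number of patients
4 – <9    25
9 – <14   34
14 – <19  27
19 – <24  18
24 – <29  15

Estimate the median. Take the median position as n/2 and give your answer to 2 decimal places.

Cumulative frequencies: 25, 59, 86, 104, 119
n = 119; position = n/2 = 59.5.
This falls in the class 14 – <19: L = 14, F = 59, f = 27, h = 5.
Median ≈ 14 + ((59.5 − 59) / 27) × 5 = 14.0926

14.09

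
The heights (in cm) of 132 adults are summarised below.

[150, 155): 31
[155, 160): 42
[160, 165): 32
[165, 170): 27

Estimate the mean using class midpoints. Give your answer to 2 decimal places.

159.58

Midpoints: 152.5, 157.5, 162.5, 167.5
Σfm = 31×152.5 + 42×157.5 + 32×162.5 + 27×167.5 = 21065
n = Σf = 132
Mean = 21065 / 132 = 159.5833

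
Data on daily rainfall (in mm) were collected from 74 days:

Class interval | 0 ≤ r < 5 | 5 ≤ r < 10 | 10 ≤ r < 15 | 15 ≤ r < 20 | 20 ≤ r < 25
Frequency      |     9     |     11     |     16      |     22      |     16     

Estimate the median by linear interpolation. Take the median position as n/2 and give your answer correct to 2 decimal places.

Cumulative frequencies: 9, 20, 36, 58, 74
n = 74; position = n/2 = 37.
This falls in the class 15 ≤ r < 20: L = 15, F = 36, f = 22, h = 5.
Median ≈ 15 + ((37 − 36) / 22) × 5 = 15.2273

15.23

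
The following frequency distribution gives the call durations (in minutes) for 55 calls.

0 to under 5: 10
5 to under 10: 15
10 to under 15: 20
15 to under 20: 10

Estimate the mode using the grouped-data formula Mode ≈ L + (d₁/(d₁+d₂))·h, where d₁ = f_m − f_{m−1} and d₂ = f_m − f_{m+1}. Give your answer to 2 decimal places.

11.67

Modal class: 10 to under 15 (highest frequency 20).
d₁ = 20 − 15 = 5, d₂ = 20 − 10 = 10
Mode ≈ 10 + (5/(5+10)) × 5 = 10 + 1.6667 = 11.6667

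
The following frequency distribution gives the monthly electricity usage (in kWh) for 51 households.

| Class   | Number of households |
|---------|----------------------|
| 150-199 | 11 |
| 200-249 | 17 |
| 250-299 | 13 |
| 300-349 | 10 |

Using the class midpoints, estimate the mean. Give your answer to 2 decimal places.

246.07

Midpoints: 174.5, 224.5, 274.5, 324.5
Σfm = 11×174.5 + 17×224.5 + 13×274.5 + 10×324.5 = 12549.5
n = Σf = 51
Mean = 12549.5 / 51 = 246.0686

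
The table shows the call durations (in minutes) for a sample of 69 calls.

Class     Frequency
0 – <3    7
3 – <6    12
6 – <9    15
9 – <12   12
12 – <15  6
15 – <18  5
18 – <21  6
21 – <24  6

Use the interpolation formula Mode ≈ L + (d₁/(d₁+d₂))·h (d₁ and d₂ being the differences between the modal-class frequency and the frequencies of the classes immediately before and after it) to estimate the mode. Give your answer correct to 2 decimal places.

Modal class: 6 – <9 (highest frequency 15).
d₁ = 15 − 12 = 3, d₂ = 15 − 12 = 3
Mode ≈ 6 + (3/(3+3)) × 3 = 6 + 1.5000 = 7.5000

7.50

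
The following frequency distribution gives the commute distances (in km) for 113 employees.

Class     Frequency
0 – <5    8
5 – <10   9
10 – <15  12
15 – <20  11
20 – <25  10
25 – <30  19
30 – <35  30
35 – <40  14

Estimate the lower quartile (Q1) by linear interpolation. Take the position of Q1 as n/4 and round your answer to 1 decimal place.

14.7

Cumulative frequencies: 8, 17, 29, 40, 50, 69, 99, 113
n = 113; position = n/4 = 28.25.
This falls in the class 10 – <15: L = 10, F = 17, f = 12, h = 5.
Lower quartile ≈ 10 + ((28.25 − 17) / 12) × 5 = 14.6875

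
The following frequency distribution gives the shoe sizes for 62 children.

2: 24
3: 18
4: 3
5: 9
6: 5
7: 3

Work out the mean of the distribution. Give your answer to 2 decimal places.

Values: 2, 3, 4, 5, 6, 7
Σfx = 24×2 + 18×3 + 3×4 + 9×5 + 5×6 + 3×7 = 210
n = Σf = 62
Mean = 210 / 62 = 3.3871

3.39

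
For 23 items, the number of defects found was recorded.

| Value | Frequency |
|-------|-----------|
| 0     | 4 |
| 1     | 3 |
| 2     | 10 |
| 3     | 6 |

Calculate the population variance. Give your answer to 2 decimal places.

1.04

Values: 0, 1, 2, 3
n = 23, Σfx = 41, mean = 1.7826
Σfx² = 97
Σf(x − x̄)² = Σfx² − (Σfx)²/n = 97 − 41²/23 = 23.9130
Population variance = 23.9130 / 23 = 1.0397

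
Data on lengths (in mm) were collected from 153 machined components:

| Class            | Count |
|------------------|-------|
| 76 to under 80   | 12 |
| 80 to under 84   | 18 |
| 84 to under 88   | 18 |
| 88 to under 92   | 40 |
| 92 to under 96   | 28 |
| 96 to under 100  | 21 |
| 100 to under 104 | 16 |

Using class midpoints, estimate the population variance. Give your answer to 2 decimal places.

Midpoints: 78, 82, 86, 90, 94, 98, 102
n = 153, Σfm = 13882, mean = 90.7320
Σfm² = 1266724
Σf(m − x̄)² = Σfm² − (Σfm)²/n = 1266724 − 13882²/153 = 7182.0131
Population variance = 7182.0131 / 153 = 46.9413

46.94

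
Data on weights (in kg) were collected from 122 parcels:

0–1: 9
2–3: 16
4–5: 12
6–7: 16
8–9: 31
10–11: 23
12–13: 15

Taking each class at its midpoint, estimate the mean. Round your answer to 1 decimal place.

7.3

Midpoints: 0.5, 2.5, 4.5, 6.5, 8.5, 10.5, 12.5
Σfm = 9×0.5 + 16×2.5 + 12×4.5 + 16×6.5 + 31×8.5 + 23×10.5 + 15×12.5 = 895
n = Σf = 122
Mean = 895 / 122 = 7.3361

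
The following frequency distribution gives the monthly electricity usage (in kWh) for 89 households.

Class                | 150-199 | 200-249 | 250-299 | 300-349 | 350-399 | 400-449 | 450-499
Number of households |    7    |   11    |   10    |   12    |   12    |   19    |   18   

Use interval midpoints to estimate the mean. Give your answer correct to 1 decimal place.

353.2

Midpoints: 174.5, 224.5, 274.5, 324.5, 374.5, 424.5, 474.5
Σfm = 7×174.5 + 11×224.5 + 10×274.5 + 12×324.5 + 12×374.5 + 19×424.5 + 18×474.5 = 31430.5
n = Σf = 89
Mean = 31430.5 / 89 = 353.1517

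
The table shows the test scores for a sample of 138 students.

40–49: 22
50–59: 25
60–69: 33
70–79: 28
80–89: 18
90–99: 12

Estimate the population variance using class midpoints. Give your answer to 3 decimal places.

Midpoints: 44.5, 54.5, 64.5, 74.5, 84.5, 94.5
n = 138, Σfm = 9211, mean = 66.7464
Σfm² = 646204.5
Σf(m − x̄)² = Σfm² − (Σfm)²/n = 646204.5 − 9211²/138 = 31403.6232
Population variance = 31403.6232 / 138 = 227.5625

227.562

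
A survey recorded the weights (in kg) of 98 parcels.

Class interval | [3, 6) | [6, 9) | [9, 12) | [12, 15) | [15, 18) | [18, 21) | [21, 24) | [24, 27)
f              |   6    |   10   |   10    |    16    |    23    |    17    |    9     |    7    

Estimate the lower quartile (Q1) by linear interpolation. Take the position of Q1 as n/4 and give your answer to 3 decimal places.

Cumulative frequencies: 6, 16, 26, 42, 65, 82, 91, 98
n = 98; position = n/4 = 24.5.
This falls in the class [9, 12): L = 9, F = 16, f = 10, h = 3.
Lower quartile ≈ 9 + ((24.5 − 16) / 10) × 3 = 11.5500

11.550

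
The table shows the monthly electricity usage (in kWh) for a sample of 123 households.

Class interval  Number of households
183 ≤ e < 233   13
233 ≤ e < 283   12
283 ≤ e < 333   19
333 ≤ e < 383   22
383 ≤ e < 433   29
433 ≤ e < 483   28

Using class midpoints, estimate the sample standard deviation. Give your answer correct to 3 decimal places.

Midpoints: 208, 258, 308, 358, 408, 458
n = 123, Σfm = 44184, mean = 359.2195
Σfm² = 16684072
Σf(m − x̄)² = Σfm² − (Σfm)²/n = 16684072 − 44184²/123 = 812317.0732
Sample variance = 812317.0732 / 122 = 6658.3367
Standard deviation = √6658.3367 = 81.5986

81.599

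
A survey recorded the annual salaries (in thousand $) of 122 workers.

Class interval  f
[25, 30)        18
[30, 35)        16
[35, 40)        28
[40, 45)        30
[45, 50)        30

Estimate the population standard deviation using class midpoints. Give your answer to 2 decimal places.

Midpoints: 27.5, 32.5, 37.5, 42.5, 47.5
n = 122, Σfm = 4765, mean = 39.0574
Σfm² = 191762.5
Σf(m − x̄)² = Σfm² − (Σfm)²/n = 191762.5 − 4765²/122 = 5654.0984
Population variance = 5654.0984 / 122 = 46.3451
Standard deviation = √46.3451 = 6.8077

6.81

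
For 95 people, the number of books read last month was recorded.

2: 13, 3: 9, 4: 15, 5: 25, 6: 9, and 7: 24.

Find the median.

Cumulative frequencies: 13, 22, 37, 62, 71, 95
n = 95, so the median is the value in position (n+1)/2 = 48.
Position 48 falls at value 5.

5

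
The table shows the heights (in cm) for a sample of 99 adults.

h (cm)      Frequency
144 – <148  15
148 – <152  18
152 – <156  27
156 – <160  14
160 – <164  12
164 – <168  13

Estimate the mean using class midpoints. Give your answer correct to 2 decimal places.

Midpoints: 146, 150, 154, 158, 162, 166
Σfm = 15×146 + 18×150 + 27×154 + 14×158 + 12×162 + 13×166 = 15362
n = Σf = 99
Mean = 15362 / 99 = 155.1717

155.17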